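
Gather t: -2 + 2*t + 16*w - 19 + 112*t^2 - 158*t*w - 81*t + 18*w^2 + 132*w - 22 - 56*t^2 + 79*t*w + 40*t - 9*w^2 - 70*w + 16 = 56*t^2 + t*(-79*w - 39) + 9*w^2 + 78*w - 27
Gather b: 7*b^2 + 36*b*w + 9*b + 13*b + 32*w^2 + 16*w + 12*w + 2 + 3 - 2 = 7*b^2 + b*(36*w + 22) + 32*w^2 + 28*w + 3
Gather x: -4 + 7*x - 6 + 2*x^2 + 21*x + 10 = 2*x^2 + 28*x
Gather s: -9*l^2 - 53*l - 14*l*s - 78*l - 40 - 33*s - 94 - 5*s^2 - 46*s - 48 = -9*l^2 - 131*l - 5*s^2 + s*(-14*l - 79) - 182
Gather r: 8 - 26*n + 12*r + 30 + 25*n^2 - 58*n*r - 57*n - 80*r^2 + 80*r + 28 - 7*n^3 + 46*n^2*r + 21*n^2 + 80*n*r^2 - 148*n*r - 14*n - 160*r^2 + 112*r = -7*n^3 + 46*n^2 - 97*n + r^2*(80*n - 240) + r*(46*n^2 - 206*n + 204) + 66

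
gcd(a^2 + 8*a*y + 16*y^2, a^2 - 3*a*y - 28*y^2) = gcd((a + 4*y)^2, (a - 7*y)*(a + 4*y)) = a + 4*y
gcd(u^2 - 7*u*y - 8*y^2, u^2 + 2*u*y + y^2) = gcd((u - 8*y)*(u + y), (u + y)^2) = u + y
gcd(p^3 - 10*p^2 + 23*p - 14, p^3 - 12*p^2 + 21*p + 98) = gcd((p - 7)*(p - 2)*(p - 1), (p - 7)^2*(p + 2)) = p - 7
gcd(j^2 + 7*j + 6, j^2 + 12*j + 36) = j + 6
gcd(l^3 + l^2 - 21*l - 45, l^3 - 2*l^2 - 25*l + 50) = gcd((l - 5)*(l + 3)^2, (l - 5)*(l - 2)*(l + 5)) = l - 5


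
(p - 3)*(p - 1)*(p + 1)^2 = p^4 - 2*p^3 - 4*p^2 + 2*p + 3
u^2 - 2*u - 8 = (u - 4)*(u + 2)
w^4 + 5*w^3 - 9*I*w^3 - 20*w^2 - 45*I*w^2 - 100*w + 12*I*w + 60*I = (w + 5)*(w - 6*I)*(w - 2*I)*(w - I)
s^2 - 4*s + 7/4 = (s - 7/2)*(s - 1/2)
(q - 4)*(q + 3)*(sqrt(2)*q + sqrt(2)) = sqrt(2)*q^3 - 13*sqrt(2)*q - 12*sqrt(2)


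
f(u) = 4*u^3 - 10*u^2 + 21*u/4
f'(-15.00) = 3005.25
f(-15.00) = -15828.75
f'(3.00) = 53.25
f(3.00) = 33.75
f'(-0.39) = 14.88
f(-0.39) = -3.81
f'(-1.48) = 61.13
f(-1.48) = -42.64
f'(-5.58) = 490.49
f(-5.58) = -1035.62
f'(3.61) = 89.44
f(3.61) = 76.82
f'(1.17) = -1.72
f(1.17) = -1.14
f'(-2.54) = 133.47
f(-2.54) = -143.40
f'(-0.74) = 26.62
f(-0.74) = -10.98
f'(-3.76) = 250.10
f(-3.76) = -373.75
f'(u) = 12*u^2 - 20*u + 21/4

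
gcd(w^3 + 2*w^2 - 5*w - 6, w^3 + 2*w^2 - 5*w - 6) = w^3 + 2*w^2 - 5*w - 6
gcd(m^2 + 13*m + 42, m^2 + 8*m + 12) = m + 6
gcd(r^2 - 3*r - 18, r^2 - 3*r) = 1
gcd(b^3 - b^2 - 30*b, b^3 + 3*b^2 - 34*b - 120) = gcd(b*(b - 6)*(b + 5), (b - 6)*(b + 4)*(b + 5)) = b^2 - b - 30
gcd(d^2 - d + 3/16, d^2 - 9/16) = d - 3/4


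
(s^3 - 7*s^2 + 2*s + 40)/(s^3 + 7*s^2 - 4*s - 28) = (s^2 - 9*s + 20)/(s^2 + 5*s - 14)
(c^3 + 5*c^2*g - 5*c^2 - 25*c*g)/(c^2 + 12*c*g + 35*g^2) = c*(c - 5)/(c + 7*g)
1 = 1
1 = 1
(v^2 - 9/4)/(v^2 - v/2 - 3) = (v - 3/2)/(v - 2)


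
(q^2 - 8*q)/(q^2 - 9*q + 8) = q/(q - 1)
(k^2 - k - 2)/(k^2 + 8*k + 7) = (k - 2)/(k + 7)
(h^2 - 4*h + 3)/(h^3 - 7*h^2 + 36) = (h - 1)/(h^2 - 4*h - 12)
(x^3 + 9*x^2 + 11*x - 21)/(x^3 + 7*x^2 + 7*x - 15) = (x + 7)/(x + 5)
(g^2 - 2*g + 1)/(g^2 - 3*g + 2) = (g - 1)/(g - 2)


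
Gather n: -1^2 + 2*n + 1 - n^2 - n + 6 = -n^2 + n + 6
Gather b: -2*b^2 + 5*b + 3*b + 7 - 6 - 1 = -2*b^2 + 8*b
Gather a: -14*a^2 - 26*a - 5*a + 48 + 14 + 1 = -14*a^2 - 31*a + 63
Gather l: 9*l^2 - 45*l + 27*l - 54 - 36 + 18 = 9*l^2 - 18*l - 72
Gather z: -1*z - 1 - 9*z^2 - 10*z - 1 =-9*z^2 - 11*z - 2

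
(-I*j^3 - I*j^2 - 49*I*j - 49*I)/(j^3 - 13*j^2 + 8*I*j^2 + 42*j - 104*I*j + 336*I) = I*(-j^3 - j^2 - 49*j - 49)/(j^3 + j^2*(-13 + 8*I) + 2*j*(21 - 52*I) + 336*I)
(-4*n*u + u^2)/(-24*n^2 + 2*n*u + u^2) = u/(6*n + u)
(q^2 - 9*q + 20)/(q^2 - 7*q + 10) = (q - 4)/(q - 2)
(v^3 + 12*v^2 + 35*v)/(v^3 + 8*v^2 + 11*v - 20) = v*(v + 7)/(v^2 + 3*v - 4)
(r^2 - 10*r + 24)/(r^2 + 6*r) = (r^2 - 10*r + 24)/(r*(r + 6))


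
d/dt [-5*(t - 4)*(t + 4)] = -10*t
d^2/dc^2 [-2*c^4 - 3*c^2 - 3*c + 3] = -24*c^2 - 6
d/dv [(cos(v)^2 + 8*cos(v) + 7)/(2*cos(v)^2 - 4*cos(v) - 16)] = 5*(cos(v)^2 + 3*cos(v) + 5)*sin(v)/((cos(v) - 4)^2*(cos(v) + 2)^2)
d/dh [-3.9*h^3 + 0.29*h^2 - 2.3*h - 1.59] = -11.7*h^2 + 0.58*h - 2.3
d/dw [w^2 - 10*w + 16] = 2*w - 10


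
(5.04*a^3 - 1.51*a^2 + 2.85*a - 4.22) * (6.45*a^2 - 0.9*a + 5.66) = 32.508*a^5 - 14.2755*a^4 + 48.2679*a^3 - 38.3306*a^2 + 19.929*a - 23.8852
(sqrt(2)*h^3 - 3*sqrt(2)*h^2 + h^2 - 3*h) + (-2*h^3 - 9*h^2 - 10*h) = -2*h^3 + sqrt(2)*h^3 - 8*h^2 - 3*sqrt(2)*h^2 - 13*h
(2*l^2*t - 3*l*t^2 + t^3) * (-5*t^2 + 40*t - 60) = -10*l^2*t^3 + 80*l^2*t^2 - 120*l^2*t + 15*l*t^4 - 120*l*t^3 + 180*l*t^2 - 5*t^5 + 40*t^4 - 60*t^3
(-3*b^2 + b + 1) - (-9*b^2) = 6*b^2 + b + 1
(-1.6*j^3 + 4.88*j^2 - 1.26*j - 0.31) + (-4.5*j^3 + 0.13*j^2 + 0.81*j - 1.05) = -6.1*j^3 + 5.01*j^2 - 0.45*j - 1.36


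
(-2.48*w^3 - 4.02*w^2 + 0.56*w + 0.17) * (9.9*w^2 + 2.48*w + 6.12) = -24.552*w^5 - 45.9484*w^4 - 19.6032*w^3 - 21.5306*w^2 + 3.8488*w + 1.0404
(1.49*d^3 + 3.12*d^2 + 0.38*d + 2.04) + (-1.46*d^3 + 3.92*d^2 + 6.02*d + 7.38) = 0.03*d^3 + 7.04*d^2 + 6.4*d + 9.42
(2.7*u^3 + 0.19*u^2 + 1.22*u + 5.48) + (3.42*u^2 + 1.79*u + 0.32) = 2.7*u^3 + 3.61*u^2 + 3.01*u + 5.8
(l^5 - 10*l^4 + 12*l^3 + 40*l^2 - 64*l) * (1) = l^5 - 10*l^4 + 12*l^3 + 40*l^2 - 64*l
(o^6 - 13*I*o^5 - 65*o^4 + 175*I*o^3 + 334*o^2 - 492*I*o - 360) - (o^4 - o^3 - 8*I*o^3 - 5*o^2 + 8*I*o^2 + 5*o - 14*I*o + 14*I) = o^6 - 13*I*o^5 - 66*o^4 + o^3 + 183*I*o^3 + 339*o^2 - 8*I*o^2 - 5*o - 478*I*o - 360 - 14*I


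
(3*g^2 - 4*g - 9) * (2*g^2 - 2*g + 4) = 6*g^4 - 14*g^3 + 2*g^2 + 2*g - 36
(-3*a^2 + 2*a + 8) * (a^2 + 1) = -3*a^4 + 2*a^3 + 5*a^2 + 2*a + 8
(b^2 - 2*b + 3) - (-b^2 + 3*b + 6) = 2*b^2 - 5*b - 3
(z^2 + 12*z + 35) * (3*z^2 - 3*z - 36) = 3*z^4 + 33*z^3 + 33*z^2 - 537*z - 1260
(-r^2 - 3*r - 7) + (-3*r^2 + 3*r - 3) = -4*r^2 - 10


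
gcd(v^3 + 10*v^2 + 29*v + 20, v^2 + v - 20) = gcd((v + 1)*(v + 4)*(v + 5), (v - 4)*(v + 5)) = v + 5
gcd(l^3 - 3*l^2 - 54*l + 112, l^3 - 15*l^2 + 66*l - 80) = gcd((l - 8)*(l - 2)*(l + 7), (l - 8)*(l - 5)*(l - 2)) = l^2 - 10*l + 16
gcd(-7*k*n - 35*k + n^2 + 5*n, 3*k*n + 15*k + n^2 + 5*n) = n + 5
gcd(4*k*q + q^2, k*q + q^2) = q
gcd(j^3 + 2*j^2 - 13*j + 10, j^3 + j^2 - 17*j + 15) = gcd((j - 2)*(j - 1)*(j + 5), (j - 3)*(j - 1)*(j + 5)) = j^2 + 4*j - 5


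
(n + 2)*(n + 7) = n^2 + 9*n + 14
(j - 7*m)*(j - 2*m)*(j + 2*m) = j^3 - 7*j^2*m - 4*j*m^2 + 28*m^3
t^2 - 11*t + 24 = (t - 8)*(t - 3)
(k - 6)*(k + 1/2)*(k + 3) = k^3 - 5*k^2/2 - 39*k/2 - 9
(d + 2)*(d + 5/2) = d^2 + 9*d/2 + 5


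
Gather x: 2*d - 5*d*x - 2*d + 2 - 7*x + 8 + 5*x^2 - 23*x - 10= 5*x^2 + x*(-5*d - 30)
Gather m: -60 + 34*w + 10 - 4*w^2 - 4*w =-4*w^2 + 30*w - 50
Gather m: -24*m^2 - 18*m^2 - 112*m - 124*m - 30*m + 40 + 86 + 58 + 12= -42*m^2 - 266*m + 196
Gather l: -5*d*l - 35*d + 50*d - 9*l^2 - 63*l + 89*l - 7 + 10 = 15*d - 9*l^2 + l*(26 - 5*d) + 3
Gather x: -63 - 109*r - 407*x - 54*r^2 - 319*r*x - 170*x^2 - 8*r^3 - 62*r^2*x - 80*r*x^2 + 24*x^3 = -8*r^3 - 54*r^2 - 109*r + 24*x^3 + x^2*(-80*r - 170) + x*(-62*r^2 - 319*r - 407) - 63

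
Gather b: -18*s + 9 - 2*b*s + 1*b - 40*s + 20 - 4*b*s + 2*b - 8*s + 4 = b*(3 - 6*s) - 66*s + 33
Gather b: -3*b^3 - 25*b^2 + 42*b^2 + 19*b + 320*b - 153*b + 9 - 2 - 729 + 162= -3*b^3 + 17*b^2 + 186*b - 560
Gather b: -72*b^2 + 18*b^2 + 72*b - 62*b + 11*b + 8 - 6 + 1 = -54*b^2 + 21*b + 3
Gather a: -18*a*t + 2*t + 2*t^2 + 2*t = -18*a*t + 2*t^2 + 4*t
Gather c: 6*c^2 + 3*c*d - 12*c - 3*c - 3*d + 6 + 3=6*c^2 + c*(3*d - 15) - 3*d + 9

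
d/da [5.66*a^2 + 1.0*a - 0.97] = 11.32*a + 1.0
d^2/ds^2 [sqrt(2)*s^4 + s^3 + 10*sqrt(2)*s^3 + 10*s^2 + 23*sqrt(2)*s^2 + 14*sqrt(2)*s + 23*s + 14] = 12*sqrt(2)*s^2 + 6*s + 60*sqrt(2)*s + 20 + 46*sqrt(2)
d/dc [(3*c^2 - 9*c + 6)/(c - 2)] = 3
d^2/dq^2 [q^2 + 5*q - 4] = 2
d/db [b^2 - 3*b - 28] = 2*b - 3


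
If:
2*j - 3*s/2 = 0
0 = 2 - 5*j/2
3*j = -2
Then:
No Solution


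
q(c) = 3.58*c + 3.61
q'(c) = 3.58000000000000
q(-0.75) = 0.92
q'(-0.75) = 3.58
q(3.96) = 17.79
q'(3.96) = 3.58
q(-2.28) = -4.55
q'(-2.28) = 3.58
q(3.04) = 14.49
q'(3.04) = 3.58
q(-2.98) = -7.06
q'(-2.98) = 3.58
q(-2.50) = -5.34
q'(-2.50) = 3.58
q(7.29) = 29.71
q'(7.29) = 3.58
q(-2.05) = -3.73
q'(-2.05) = 3.58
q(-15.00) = -50.09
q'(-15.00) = 3.58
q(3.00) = 14.35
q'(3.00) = 3.58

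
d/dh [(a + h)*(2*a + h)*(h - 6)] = 2*a^2 + 6*a*h - 18*a + 3*h^2 - 12*h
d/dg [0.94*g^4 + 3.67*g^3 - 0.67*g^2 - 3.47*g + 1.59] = 3.76*g^3 + 11.01*g^2 - 1.34*g - 3.47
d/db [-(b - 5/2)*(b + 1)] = 3/2 - 2*b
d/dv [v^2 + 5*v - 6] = 2*v + 5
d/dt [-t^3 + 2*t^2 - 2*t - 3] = -3*t^2 + 4*t - 2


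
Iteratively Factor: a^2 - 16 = (a - 4)*(a + 4)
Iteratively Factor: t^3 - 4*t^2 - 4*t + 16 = (t - 4)*(t^2 - 4) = (t - 4)*(t - 2)*(t + 2)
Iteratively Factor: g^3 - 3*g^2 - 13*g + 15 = (g - 1)*(g^2 - 2*g - 15) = (g - 5)*(g - 1)*(g + 3)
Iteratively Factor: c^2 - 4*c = (c - 4)*(c)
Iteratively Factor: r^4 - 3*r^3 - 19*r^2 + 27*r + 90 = (r + 3)*(r^3 - 6*r^2 - r + 30) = (r - 3)*(r + 3)*(r^2 - 3*r - 10) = (r - 5)*(r - 3)*(r + 3)*(r + 2)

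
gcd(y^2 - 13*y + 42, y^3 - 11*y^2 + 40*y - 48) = 1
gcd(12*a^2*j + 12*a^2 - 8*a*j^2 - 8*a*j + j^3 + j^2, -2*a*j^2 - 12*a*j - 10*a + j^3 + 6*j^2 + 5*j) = 2*a*j + 2*a - j^2 - j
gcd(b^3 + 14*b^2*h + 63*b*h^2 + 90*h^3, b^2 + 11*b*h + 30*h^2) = b^2 + 11*b*h + 30*h^2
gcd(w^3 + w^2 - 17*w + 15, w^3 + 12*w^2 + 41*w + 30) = w + 5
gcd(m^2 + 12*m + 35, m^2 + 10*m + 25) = m + 5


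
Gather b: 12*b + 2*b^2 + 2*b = 2*b^2 + 14*b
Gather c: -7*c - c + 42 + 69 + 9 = 120 - 8*c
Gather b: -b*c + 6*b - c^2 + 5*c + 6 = b*(6 - c) - c^2 + 5*c + 6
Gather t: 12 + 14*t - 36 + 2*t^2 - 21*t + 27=2*t^2 - 7*t + 3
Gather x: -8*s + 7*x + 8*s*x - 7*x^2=-8*s - 7*x^2 + x*(8*s + 7)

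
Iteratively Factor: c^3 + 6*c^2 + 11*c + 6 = (c + 2)*(c^2 + 4*c + 3) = (c + 2)*(c + 3)*(c + 1)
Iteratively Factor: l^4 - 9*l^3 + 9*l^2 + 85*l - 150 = (l - 2)*(l^3 - 7*l^2 - 5*l + 75) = (l - 5)*(l - 2)*(l^2 - 2*l - 15) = (l - 5)^2*(l - 2)*(l + 3)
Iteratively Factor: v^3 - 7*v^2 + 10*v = (v)*(v^2 - 7*v + 10) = v*(v - 2)*(v - 5)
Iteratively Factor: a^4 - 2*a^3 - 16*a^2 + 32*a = (a - 4)*(a^3 + 2*a^2 - 8*a) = (a - 4)*(a + 4)*(a^2 - 2*a) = a*(a - 4)*(a + 4)*(a - 2)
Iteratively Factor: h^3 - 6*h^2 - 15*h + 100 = (h + 4)*(h^2 - 10*h + 25) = (h - 5)*(h + 4)*(h - 5)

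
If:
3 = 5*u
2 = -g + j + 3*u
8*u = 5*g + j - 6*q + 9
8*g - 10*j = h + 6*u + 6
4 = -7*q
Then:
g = -137/105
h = -944/105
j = -116/105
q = -4/7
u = 3/5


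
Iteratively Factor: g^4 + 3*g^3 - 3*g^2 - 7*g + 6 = (g + 3)*(g^3 - 3*g + 2) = (g + 2)*(g + 3)*(g^2 - 2*g + 1) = (g - 1)*(g + 2)*(g + 3)*(g - 1)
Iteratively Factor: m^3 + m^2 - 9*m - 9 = (m + 3)*(m^2 - 2*m - 3) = (m + 1)*(m + 3)*(m - 3)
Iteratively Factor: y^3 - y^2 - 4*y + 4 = (y - 1)*(y^2 - 4) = (y - 2)*(y - 1)*(y + 2)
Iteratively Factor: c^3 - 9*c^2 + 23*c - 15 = (c - 5)*(c^2 - 4*c + 3) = (c - 5)*(c - 1)*(c - 3)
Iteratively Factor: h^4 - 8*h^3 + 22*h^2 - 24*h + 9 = (h - 3)*(h^3 - 5*h^2 + 7*h - 3) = (h - 3)*(h - 1)*(h^2 - 4*h + 3) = (h - 3)*(h - 1)^2*(h - 3)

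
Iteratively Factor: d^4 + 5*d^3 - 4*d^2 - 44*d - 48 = (d + 4)*(d^3 + d^2 - 8*d - 12) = (d + 2)*(d + 4)*(d^2 - d - 6) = (d + 2)^2*(d + 4)*(d - 3)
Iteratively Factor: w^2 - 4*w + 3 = (w - 1)*(w - 3)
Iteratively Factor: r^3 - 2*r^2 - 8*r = (r)*(r^2 - 2*r - 8) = r*(r + 2)*(r - 4)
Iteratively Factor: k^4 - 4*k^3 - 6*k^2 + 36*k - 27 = (k + 3)*(k^3 - 7*k^2 + 15*k - 9) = (k - 3)*(k + 3)*(k^2 - 4*k + 3) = (k - 3)*(k - 1)*(k + 3)*(k - 3)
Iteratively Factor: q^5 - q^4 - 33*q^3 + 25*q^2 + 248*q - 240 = (q - 3)*(q^4 + 2*q^3 - 27*q^2 - 56*q + 80) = (q - 3)*(q + 4)*(q^3 - 2*q^2 - 19*q + 20) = (q - 3)*(q + 4)^2*(q^2 - 6*q + 5) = (q - 5)*(q - 3)*(q + 4)^2*(q - 1)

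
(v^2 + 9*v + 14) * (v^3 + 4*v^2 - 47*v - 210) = v^5 + 13*v^4 + 3*v^3 - 577*v^2 - 2548*v - 2940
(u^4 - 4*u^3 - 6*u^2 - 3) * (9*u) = 9*u^5 - 36*u^4 - 54*u^3 - 27*u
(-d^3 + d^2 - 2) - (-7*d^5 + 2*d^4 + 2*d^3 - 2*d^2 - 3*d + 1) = 7*d^5 - 2*d^4 - 3*d^3 + 3*d^2 + 3*d - 3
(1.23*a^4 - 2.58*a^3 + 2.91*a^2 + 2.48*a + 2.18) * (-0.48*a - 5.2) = -0.5904*a^5 - 5.1576*a^4 + 12.0192*a^3 - 16.3224*a^2 - 13.9424*a - 11.336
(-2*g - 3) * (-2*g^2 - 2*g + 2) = 4*g^3 + 10*g^2 + 2*g - 6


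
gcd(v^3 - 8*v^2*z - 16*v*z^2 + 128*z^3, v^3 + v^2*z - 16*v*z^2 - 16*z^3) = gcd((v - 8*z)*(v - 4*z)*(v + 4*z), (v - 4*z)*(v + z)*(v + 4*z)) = -v^2 + 16*z^2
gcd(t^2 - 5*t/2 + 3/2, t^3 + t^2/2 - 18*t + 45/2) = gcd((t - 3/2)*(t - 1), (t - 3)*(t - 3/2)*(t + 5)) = t - 3/2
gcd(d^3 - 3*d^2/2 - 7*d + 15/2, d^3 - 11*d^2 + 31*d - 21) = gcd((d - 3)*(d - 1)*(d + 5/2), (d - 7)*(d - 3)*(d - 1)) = d^2 - 4*d + 3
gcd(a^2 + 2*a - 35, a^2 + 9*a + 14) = a + 7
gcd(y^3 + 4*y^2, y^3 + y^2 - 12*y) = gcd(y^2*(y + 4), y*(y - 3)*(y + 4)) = y^2 + 4*y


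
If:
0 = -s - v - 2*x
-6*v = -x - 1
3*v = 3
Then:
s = -11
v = 1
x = 5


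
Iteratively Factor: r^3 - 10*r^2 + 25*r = (r - 5)*(r^2 - 5*r) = r*(r - 5)*(r - 5)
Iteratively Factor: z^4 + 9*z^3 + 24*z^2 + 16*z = (z + 4)*(z^3 + 5*z^2 + 4*z) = (z + 1)*(z + 4)*(z^2 + 4*z) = z*(z + 1)*(z + 4)*(z + 4)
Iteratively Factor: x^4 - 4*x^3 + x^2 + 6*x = (x)*(x^3 - 4*x^2 + x + 6) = x*(x - 2)*(x^2 - 2*x - 3) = x*(x - 3)*(x - 2)*(x + 1)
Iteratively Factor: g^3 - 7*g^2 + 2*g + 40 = (g - 4)*(g^2 - 3*g - 10) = (g - 4)*(g + 2)*(g - 5)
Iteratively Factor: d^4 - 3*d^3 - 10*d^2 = (d - 5)*(d^3 + 2*d^2) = (d - 5)*(d + 2)*(d^2) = d*(d - 5)*(d + 2)*(d)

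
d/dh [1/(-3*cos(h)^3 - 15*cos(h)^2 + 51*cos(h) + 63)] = (-3*cos(h)^2 - 10*cos(h) + 17)*sin(h)/(3*(cos(h)^3 + 5*cos(h)^2 - 17*cos(h) - 21)^2)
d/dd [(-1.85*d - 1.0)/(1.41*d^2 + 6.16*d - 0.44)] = (2.6085*d^2 + 2.82*d + 6.974)/(1.9881*d^4 + 17.3712*d^3 + 36.7048*d^2 - 5.4208*d + 0.1936)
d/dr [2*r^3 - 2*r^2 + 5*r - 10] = 6*r^2 - 4*r + 5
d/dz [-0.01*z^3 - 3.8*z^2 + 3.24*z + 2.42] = -0.03*z^2 - 7.6*z + 3.24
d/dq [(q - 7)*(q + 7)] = 2*q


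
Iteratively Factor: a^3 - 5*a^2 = (a - 5)*(a^2) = a*(a - 5)*(a)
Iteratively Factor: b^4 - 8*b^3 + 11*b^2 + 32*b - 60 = (b - 3)*(b^3 - 5*b^2 - 4*b + 20) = (b - 3)*(b - 2)*(b^2 - 3*b - 10) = (b - 5)*(b - 3)*(b - 2)*(b + 2)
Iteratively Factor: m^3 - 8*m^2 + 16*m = (m - 4)*(m^2 - 4*m) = (m - 4)^2*(m)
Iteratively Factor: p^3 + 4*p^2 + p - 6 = (p + 3)*(p^2 + p - 2) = (p - 1)*(p + 3)*(p + 2)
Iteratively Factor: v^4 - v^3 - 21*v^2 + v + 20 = (v + 1)*(v^3 - 2*v^2 - 19*v + 20) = (v - 1)*(v + 1)*(v^2 - v - 20) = (v - 5)*(v - 1)*(v + 1)*(v + 4)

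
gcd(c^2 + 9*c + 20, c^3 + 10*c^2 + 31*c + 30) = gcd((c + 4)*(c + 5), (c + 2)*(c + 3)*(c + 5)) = c + 5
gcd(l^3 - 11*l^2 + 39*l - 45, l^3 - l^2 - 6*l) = l - 3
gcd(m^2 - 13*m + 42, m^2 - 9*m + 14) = m - 7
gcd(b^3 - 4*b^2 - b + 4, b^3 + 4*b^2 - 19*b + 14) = b - 1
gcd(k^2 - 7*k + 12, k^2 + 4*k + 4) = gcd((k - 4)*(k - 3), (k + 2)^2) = 1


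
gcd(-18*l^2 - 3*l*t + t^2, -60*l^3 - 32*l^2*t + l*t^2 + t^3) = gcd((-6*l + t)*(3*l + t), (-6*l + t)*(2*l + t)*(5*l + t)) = -6*l + t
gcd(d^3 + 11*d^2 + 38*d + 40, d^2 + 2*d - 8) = d + 4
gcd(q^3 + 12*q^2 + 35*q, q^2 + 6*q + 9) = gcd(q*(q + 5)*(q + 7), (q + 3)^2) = 1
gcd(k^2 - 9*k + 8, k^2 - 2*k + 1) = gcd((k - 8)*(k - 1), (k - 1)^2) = k - 1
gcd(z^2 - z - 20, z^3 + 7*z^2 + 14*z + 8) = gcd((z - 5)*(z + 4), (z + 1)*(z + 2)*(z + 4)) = z + 4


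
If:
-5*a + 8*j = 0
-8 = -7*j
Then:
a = 64/35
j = 8/7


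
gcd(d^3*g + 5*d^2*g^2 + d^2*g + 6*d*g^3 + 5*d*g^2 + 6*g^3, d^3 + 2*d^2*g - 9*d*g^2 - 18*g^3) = d^2 + 5*d*g + 6*g^2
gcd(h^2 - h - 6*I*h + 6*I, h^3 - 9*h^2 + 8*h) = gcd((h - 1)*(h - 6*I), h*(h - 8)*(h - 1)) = h - 1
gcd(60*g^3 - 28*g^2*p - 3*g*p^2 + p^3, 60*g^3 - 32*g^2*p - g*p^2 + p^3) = -2*g + p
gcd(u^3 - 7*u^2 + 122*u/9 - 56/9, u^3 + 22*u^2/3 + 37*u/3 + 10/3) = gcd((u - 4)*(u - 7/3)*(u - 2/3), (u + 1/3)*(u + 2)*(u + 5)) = 1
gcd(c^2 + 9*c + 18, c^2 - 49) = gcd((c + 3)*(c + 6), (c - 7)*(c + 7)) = 1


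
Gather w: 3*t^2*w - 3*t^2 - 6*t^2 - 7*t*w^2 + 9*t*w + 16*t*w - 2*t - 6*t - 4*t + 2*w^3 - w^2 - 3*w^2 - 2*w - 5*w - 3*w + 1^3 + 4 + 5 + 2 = -9*t^2 - 12*t + 2*w^3 + w^2*(-7*t - 4) + w*(3*t^2 + 25*t - 10) + 12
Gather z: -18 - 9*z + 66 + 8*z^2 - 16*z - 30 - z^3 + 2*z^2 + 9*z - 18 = -z^3 + 10*z^2 - 16*z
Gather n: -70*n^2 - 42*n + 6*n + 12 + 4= -70*n^2 - 36*n + 16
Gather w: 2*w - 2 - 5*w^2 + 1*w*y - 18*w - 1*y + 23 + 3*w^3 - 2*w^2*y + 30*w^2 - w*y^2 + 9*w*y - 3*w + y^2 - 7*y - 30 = 3*w^3 + w^2*(25 - 2*y) + w*(-y^2 + 10*y - 19) + y^2 - 8*y - 9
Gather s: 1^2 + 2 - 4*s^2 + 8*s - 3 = -4*s^2 + 8*s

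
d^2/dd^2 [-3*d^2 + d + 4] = -6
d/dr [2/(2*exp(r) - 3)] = -4*exp(r)/(2*exp(r) - 3)^2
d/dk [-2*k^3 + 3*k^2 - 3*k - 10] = -6*k^2 + 6*k - 3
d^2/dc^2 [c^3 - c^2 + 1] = 6*c - 2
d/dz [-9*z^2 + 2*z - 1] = 2 - 18*z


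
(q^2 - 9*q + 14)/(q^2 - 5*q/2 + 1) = 2*(q - 7)/(2*q - 1)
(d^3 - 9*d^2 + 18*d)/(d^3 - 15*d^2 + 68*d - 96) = d*(d - 6)/(d^2 - 12*d + 32)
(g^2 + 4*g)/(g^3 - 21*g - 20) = g/(g^2 - 4*g - 5)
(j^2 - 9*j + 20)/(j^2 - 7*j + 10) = (j - 4)/(j - 2)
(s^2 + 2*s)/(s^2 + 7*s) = (s + 2)/(s + 7)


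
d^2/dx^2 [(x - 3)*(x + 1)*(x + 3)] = 6*x + 2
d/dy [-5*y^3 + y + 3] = 1 - 15*y^2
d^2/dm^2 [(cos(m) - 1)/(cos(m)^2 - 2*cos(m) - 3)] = (-cos(m)^4 + 3*cos(m)^3 - 25*cos(m)^2 + 41*cos(m) - 26)/(cos(m)^5 - 7*cos(m)^4 + 10*cos(m)^3 + 18*cos(m)^2 - 27*cos(m) - 27)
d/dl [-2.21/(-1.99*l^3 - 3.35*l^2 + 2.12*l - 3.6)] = (-13.1937*l^2 - 14.807*l + 4.6852)/(1.99*l^3 + 3.35*l^2 - 2.12*l + 3.6)^2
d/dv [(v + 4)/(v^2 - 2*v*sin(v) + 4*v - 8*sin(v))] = (2*cos(v) - 1)/(v - 2*sin(v))^2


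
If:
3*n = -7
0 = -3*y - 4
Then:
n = -7/3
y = -4/3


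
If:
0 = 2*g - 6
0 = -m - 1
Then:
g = 3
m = -1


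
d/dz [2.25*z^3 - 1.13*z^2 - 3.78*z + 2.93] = 6.75*z^2 - 2.26*z - 3.78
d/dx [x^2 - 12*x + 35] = 2*x - 12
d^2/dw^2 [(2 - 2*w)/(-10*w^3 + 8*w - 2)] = 2*((w - 1)*(15*w^2 - 4)^2 + (-15*w^2 - 15*w*(w - 1) + 4)*(5*w^3 - 4*w + 1))/(5*w^3 - 4*w + 1)^3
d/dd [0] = 0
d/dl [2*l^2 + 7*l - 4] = 4*l + 7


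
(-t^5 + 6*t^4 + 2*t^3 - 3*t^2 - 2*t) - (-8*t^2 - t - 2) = -t^5 + 6*t^4 + 2*t^3 + 5*t^2 - t + 2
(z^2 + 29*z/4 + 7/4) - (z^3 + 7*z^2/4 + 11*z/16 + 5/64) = -z^3 - 3*z^2/4 + 105*z/16 + 107/64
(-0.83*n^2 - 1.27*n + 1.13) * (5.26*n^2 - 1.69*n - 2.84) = -4.3658*n^4 - 5.2775*n^3 + 10.4473*n^2 + 1.6971*n - 3.2092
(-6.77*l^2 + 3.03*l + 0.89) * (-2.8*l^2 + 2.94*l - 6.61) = 18.956*l^4 - 28.3878*l^3 + 51.1659*l^2 - 17.4117*l - 5.8829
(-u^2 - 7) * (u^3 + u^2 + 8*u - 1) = -u^5 - u^4 - 15*u^3 - 6*u^2 - 56*u + 7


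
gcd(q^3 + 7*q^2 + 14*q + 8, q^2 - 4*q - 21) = 1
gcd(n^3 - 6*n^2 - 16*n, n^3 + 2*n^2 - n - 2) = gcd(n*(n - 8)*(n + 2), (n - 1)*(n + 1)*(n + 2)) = n + 2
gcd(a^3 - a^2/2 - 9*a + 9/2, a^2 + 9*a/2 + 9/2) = a + 3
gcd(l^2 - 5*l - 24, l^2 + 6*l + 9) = l + 3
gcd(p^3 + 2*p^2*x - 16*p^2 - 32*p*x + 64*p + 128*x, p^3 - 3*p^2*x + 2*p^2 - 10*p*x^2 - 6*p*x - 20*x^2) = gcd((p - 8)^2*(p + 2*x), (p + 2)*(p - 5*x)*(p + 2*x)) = p + 2*x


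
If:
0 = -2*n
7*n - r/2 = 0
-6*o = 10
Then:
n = 0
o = -5/3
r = 0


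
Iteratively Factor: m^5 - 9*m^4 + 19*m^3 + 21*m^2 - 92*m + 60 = (m - 5)*(m^4 - 4*m^3 - m^2 + 16*m - 12) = (m - 5)*(m - 3)*(m^3 - m^2 - 4*m + 4) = (m - 5)*(m - 3)*(m - 2)*(m^2 + m - 2) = (m - 5)*(m - 3)*(m - 2)*(m + 2)*(m - 1)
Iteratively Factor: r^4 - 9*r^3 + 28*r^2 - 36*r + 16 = (r - 4)*(r^3 - 5*r^2 + 8*r - 4) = (r - 4)*(r - 1)*(r^2 - 4*r + 4) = (r - 4)*(r - 2)*(r - 1)*(r - 2)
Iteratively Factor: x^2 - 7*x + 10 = (x - 5)*(x - 2)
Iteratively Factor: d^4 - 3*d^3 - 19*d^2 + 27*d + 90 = (d + 2)*(d^3 - 5*d^2 - 9*d + 45) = (d + 2)*(d + 3)*(d^2 - 8*d + 15) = (d - 3)*(d + 2)*(d + 3)*(d - 5)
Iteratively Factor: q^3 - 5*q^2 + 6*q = (q)*(q^2 - 5*q + 6) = q*(q - 3)*(q - 2)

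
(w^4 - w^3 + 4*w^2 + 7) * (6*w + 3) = 6*w^5 - 3*w^4 + 21*w^3 + 12*w^2 + 42*w + 21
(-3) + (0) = -3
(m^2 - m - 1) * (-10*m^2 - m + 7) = -10*m^4 + 9*m^3 + 18*m^2 - 6*m - 7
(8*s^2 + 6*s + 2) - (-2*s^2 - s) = 10*s^2 + 7*s + 2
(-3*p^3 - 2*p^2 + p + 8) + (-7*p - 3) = -3*p^3 - 2*p^2 - 6*p + 5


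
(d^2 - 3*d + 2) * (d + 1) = d^3 - 2*d^2 - d + 2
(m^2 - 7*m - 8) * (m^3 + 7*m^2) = m^5 - 57*m^3 - 56*m^2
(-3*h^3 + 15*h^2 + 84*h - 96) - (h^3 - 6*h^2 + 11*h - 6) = -4*h^3 + 21*h^2 + 73*h - 90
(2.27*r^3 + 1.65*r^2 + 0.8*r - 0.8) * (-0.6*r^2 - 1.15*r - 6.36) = -1.362*r^5 - 3.6005*r^4 - 16.8147*r^3 - 10.934*r^2 - 4.168*r + 5.088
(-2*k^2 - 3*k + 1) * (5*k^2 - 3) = -10*k^4 - 15*k^3 + 11*k^2 + 9*k - 3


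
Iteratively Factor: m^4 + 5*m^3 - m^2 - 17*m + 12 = (m + 3)*(m^3 + 2*m^2 - 7*m + 4) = (m + 3)*(m + 4)*(m^2 - 2*m + 1) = (m - 1)*(m + 3)*(m + 4)*(m - 1)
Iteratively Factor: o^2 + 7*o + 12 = (o + 4)*(o + 3)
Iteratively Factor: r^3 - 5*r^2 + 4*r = (r - 4)*(r^2 - r) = r*(r - 4)*(r - 1)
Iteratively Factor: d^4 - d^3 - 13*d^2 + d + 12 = (d + 3)*(d^3 - 4*d^2 - d + 4) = (d + 1)*(d + 3)*(d^2 - 5*d + 4) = (d - 4)*(d + 1)*(d + 3)*(d - 1)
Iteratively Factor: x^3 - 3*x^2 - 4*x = (x + 1)*(x^2 - 4*x) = x*(x + 1)*(x - 4)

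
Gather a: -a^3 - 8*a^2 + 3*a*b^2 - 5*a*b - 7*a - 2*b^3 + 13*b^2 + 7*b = -a^3 - 8*a^2 + a*(3*b^2 - 5*b - 7) - 2*b^3 + 13*b^2 + 7*b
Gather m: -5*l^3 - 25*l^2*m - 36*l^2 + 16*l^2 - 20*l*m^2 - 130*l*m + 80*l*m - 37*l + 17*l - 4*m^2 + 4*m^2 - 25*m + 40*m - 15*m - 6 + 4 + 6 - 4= -5*l^3 - 20*l^2 - 20*l*m^2 - 20*l + m*(-25*l^2 - 50*l)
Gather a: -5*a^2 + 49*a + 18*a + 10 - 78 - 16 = -5*a^2 + 67*a - 84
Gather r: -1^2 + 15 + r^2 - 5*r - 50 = r^2 - 5*r - 36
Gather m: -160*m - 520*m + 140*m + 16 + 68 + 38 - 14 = 108 - 540*m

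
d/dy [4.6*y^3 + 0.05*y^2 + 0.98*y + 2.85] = 13.8*y^2 + 0.1*y + 0.98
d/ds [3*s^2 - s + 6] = 6*s - 1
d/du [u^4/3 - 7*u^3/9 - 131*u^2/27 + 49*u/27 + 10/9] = 4*u^3/3 - 7*u^2/3 - 262*u/27 + 49/27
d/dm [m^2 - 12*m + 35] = 2*m - 12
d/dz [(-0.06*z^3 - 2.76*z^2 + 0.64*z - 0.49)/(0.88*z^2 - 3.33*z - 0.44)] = (-0.0528*z^4 + 0.3996*z^3 + 8.7068*z^2 + 3.2912*z - 1.9133)/(0.7744*z^4 - 5.8608*z^3 + 10.3145*z^2 + 2.9304*z + 0.1936)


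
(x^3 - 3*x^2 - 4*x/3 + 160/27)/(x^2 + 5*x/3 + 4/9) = (9*x^2 - 39*x + 40)/(3*(3*x + 1))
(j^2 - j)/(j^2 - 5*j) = (j - 1)/(j - 5)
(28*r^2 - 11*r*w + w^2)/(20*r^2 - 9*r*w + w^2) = (7*r - w)/(5*r - w)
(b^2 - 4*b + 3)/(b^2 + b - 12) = (b - 1)/(b + 4)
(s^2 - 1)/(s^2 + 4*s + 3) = (s - 1)/(s + 3)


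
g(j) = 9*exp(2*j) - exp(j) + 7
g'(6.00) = 2929182.82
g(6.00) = 1464396.69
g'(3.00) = 7241.63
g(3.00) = 3617.77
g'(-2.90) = -0.00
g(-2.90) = 6.97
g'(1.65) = 482.82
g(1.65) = 245.81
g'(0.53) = 50.26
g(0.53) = 31.28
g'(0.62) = 60.34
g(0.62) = 36.24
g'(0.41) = 39.36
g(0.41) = 25.93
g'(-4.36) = -0.01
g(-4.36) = 6.99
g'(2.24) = 1578.83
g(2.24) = 791.72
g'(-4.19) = -0.01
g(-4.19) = 6.99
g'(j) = 18*exp(2*j) - exp(j)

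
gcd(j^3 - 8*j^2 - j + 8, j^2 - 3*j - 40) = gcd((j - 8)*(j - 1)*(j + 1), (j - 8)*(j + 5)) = j - 8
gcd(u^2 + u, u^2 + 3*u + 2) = u + 1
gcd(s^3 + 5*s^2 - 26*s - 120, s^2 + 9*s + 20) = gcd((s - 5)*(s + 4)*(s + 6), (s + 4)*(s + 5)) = s + 4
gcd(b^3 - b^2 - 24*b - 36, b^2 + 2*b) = b + 2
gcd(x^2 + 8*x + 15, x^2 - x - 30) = x + 5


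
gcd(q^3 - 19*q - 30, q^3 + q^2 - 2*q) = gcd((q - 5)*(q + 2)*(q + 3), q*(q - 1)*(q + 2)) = q + 2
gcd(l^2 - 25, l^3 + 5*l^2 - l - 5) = l + 5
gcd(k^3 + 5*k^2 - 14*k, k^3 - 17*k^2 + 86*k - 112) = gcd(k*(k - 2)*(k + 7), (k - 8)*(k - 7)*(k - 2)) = k - 2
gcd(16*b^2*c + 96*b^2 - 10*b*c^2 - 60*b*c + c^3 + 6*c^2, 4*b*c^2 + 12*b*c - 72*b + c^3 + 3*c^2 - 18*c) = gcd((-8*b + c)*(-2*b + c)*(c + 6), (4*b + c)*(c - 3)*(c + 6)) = c + 6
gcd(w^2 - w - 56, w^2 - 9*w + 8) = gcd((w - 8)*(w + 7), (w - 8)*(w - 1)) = w - 8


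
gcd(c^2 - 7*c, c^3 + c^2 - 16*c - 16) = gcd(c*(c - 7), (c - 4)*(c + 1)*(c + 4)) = 1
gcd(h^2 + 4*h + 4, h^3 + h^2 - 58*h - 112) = h + 2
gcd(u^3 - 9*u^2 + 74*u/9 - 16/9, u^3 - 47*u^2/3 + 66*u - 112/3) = u^2 - 26*u/3 + 16/3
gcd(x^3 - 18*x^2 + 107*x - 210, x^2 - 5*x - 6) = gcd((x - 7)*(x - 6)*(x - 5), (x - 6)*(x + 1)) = x - 6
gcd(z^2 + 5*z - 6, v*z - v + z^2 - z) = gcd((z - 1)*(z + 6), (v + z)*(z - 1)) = z - 1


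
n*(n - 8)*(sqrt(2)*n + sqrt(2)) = sqrt(2)*n^3 - 7*sqrt(2)*n^2 - 8*sqrt(2)*n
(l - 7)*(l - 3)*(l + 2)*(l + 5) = l^4 - 3*l^3 - 39*l^2 + 47*l + 210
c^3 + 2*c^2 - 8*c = c*(c - 2)*(c + 4)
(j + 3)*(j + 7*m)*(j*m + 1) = j^3*m + 7*j^2*m^2 + 3*j^2*m + j^2 + 21*j*m^2 + 7*j*m + 3*j + 21*m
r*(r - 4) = r^2 - 4*r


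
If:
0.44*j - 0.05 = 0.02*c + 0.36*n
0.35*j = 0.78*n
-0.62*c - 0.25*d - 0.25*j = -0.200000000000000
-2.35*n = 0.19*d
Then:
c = 0.75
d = -1.30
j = 0.23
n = 0.10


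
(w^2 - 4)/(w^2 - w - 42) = (4 - w^2)/(-w^2 + w + 42)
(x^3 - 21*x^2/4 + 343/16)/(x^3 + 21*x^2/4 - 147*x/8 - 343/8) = (x - 7/2)/(x + 7)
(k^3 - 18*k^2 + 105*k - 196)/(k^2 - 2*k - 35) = (k^2 - 11*k + 28)/(k + 5)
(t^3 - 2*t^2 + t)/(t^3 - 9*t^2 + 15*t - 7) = t/(t - 7)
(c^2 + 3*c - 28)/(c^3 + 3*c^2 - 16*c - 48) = (c + 7)/(c^2 + 7*c + 12)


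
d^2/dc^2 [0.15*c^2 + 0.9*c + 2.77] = 0.300000000000000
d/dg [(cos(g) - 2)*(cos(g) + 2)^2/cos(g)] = -2*(cos(g) + 1 + 4/cos(g)^2)*sin(g)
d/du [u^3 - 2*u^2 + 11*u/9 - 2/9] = 3*u^2 - 4*u + 11/9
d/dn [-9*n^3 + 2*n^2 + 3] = n*(4 - 27*n)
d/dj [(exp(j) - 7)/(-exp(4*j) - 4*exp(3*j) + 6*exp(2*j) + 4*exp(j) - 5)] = (3*exp(3*j) - 17*exp(2*j) - 107*exp(j) - 23)*exp(j)/(exp(7*j) + 9*exp(6*j) + 13*exp(5*j) - 43*exp(4*j) - 29*exp(3*j) + 59*exp(2*j) + 15*exp(j) - 25)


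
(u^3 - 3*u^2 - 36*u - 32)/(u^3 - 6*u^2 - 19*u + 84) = (u^2 - 7*u - 8)/(u^2 - 10*u + 21)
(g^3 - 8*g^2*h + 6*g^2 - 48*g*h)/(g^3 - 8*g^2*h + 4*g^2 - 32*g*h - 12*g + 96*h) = g/(g - 2)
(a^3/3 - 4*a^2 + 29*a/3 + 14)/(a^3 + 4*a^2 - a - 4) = (a^2 - 13*a + 42)/(3*(a^2 + 3*a - 4))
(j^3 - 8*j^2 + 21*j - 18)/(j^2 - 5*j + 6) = j - 3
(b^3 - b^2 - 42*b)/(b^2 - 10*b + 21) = b*(b + 6)/(b - 3)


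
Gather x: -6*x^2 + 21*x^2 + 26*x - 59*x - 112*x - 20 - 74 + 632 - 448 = 15*x^2 - 145*x + 90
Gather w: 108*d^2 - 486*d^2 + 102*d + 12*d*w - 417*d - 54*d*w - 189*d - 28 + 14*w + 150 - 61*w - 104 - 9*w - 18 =-378*d^2 - 504*d + w*(-42*d - 56)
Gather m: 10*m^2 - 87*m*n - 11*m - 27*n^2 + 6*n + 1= 10*m^2 + m*(-87*n - 11) - 27*n^2 + 6*n + 1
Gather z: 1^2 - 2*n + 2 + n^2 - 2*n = n^2 - 4*n + 3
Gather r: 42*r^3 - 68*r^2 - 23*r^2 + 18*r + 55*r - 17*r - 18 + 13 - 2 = 42*r^3 - 91*r^2 + 56*r - 7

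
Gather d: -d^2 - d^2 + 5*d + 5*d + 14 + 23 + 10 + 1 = -2*d^2 + 10*d + 48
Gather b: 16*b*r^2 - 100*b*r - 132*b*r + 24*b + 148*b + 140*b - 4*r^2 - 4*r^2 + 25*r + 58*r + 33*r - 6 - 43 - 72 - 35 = b*(16*r^2 - 232*r + 312) - 8*r^2 + 116*r - 156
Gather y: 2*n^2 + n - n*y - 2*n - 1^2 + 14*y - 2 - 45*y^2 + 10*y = 2*n^2 - n - 45*y^2 + y*(24 - n) - 3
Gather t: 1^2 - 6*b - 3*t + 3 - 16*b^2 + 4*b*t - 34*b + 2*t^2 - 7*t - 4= -16*b^2 - 40*b + 2*t^2 + t*(4*b - 10)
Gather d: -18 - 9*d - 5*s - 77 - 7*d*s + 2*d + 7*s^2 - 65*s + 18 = d*(-7*s - 7) + 7*s^2 - 70*s - 77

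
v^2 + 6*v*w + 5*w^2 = (v + w)*(v + 5*w)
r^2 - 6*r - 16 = (r - 8)*(r + 2)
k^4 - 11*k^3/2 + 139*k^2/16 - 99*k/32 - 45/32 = (k - 3)*(k - 3/2)*(k - 5/4)*(k + 1/4)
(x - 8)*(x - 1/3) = x^2 - 25*x/3 + 8/3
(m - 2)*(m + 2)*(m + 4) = m^3 + 4*m^2 - 4*m - 16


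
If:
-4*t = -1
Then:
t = 1/4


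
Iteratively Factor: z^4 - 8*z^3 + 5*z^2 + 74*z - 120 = (z - 4)*(z^3 - 4*z^2 - 11*z + 30) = (z - 4)*(z + 3)*(z^2 - 7*z + 10) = (z - 4)*(z - 2)*(z + 3)*(z - 5)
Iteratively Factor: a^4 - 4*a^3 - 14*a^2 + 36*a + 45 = (a - 3)*(a^3 - a^2 - 17*a - 15) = (a - 3)*(a + 3)*(a^2 - 4*a - 5) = (a - 3)*(a + 1)*(a + 3)*(a - 5)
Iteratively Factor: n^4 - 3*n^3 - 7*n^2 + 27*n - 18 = (n - 1)*(n^3 - 2*n^2 - 9*n + 18) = (n - 3)*(n - 1)*(n^2 + n - 6) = (n - 3)*(n - 2)*(n - 1)*(n + 3)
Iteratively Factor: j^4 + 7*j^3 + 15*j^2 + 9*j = (j + 3)*(j^3 + 4*j^2 + 3*j) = (j + 3)^2*(j^2 + j) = j*(j + 3)^2*(j + 1)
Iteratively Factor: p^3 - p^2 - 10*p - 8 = (p - 4)*(p^2 + 3*p + 2) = (p - 4)*(p + 2)*(p + 1)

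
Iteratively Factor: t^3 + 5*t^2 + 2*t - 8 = (t - 1)*(t^2 + 6*t + 8) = (t - 1)*(t + 4)*(t + 2)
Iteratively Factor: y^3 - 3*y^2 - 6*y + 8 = (y + 2)*(y^2 - 5*y + 4) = (y - 1)*(y + 2)*(y - 4)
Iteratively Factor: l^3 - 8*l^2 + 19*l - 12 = (l - 1)*(l^2 - 7*l + 12) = (l - 3)*(l - 1)*(l - 4)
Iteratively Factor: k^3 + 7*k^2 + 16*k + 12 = (k + 3)*(k^2 + 4*k + 4) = (k + 2)*(k + 3)*(k + 2)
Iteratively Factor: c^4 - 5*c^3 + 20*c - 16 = (c - 4)*(c^3 - c^2 - 4*c + 4) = (c - 4)*(c - 1)*(c^2 - 4) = (c - 4)*(c - 1)*(c + 2)*(c - 2)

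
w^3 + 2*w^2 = w^2*(w + 2)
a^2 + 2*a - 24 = (a - 4)*(a + 6)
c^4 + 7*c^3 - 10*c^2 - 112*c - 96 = (c - 4)*(c + 1)*(c + 4)*(c + 6)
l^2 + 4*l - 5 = (l - 1)*(l + 5)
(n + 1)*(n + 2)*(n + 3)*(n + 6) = n^4 + 12*n^3 + 47*n^2 + 72*n + 36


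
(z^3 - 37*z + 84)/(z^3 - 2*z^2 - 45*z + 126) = (z - 4)/(z - 6)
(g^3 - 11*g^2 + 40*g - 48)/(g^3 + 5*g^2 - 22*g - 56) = (g^2 - 7*g + 12)/(g^2 + 9*g + 14)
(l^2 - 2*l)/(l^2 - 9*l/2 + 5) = 2*l/(2*l - 5)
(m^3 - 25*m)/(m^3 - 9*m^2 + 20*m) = (m + 5)/(m - 4)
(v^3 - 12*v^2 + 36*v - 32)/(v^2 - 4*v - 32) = (v^2 - 4*v + 4)/(v + 4)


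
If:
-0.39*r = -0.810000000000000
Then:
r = 2.08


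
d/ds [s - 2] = 1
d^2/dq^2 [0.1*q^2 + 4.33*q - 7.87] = 0.200000000000000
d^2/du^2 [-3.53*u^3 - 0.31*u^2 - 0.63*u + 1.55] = -21.18*u - 0.62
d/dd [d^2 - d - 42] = 2*d - 1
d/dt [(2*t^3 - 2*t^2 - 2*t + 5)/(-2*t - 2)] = (-4*t^3 - 4*t^2 + 4*t + 7)/(2*(t^2 + 2*t + 1))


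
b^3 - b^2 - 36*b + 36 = (b - 6)*(b - 1)*(b + 6)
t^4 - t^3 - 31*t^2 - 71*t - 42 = (t - 7)*(t + 1)*(t + 2)*(t + 3)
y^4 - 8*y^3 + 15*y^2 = y^2*(y - 5)*(y - 3)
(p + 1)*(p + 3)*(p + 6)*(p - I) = p^4 + 10*p^3 - I*p^3 + 27*p^2 - 10*I*p^2 + 18*p - 27*I*p - 18*I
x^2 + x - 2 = (x - 1)*(x + 2)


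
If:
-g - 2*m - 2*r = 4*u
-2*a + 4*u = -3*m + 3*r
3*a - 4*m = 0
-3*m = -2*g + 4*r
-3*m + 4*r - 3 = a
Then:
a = -28/43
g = -25/86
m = -21/43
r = 19/86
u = 71/344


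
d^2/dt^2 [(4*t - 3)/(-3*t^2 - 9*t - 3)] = 2*(-(2*t + 3)^2*(4*t - 3) + 3*(4*t + 3)*(t^2 + 3*t + 1))/(3*(t^2 + 3*t + 1)^3)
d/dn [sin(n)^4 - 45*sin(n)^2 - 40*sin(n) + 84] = 2*(2*sin(n)^3 - 45*sin(n) - 20)*cos(n)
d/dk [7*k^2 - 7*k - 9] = 14*k - 7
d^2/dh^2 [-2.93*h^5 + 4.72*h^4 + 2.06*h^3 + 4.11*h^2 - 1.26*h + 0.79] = -58.6*h^3 + 56.64*h^2 + 12.36*h + 8.22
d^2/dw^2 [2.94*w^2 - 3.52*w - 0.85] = 5.88000000000000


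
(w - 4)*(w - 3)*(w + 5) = w^3 - 2*w^2 - 23*w + 60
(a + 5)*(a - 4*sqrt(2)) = a^2 - 4*sqrt(2)*a + 5*a - 20*sqrt(2)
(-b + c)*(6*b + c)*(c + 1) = -6*b^2*c - 6*b^2 + 5*b*c^2 + 5*b*c + c^3 + c^2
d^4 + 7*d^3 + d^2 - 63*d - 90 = (d - 3)*(d + 2)*(d + 3)*(d + 5)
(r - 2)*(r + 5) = r^2 + 3*r - 10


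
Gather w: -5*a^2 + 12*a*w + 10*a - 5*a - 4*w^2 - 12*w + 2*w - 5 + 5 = -5*a^2 + 5*a - 4*w^2 + w*(12*a - 10)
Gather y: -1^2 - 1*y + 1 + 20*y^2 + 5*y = 20*y^2 + 4*y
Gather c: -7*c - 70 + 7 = -7*c - 63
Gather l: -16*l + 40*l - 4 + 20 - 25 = 24*l - 9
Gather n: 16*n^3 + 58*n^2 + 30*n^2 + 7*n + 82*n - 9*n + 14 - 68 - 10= 16*n^3 + 88*n^2 + 80*n - 64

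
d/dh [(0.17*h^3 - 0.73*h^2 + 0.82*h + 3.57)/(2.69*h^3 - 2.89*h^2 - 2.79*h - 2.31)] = (-2.22044604925031e-16*h^5 + 1.4724*h^4 - 5.3602*h^3 - 25.5815*h^2 + 24.0072*h + 8.0661)/(7.2361*h^6 - 15.5482*h^5 - 6.6581*h^4 + 3.6984*h^3 + 21.1359*h^2 + 12.8898*h + 5.3361)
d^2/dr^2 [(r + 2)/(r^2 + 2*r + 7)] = 2*(4*(r + 1)^2*(r + 2) - (3*r + 4)*(r^2 + 2*r + 7))/(r^2 + 2*r + 7)^3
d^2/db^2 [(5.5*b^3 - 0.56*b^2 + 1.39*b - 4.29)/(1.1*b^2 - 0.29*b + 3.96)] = (-1.4210854715202e-14*b^5 - 3.5527136788005e-15*b^4 - 43.98438*b^3 - 54.40644*b^2 + 489.37482*b + 22.282062)/(1.331*b^6 - 1.0527*b^5 + 14.65233*b^4 - 7.603829*b^3 + 52.748388*b^2 - 13.642992*b + 62.099136)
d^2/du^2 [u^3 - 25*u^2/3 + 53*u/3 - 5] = 6*u - 50/3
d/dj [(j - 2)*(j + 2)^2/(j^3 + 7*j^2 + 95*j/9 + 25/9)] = 9*(45*j^4 + 262*j^3 + 733*j^2 + 1108*j + 660)/(81*j^6 + 1134*j^5 + 5679*j^4 + 12420*j^3 + 12175*j^2 + 4750*j + 625)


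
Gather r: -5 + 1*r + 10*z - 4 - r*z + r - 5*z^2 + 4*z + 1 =r*(2 - z) - 5*z^2 + 14*z - 8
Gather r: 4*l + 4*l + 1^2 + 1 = 8*l + 2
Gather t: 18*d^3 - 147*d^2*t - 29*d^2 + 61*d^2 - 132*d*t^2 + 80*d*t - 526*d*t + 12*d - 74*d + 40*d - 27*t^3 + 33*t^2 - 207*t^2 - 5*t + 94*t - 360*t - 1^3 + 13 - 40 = 18*d^3 + 32*d^2 - 22*d - 27*t^3 + t^2*(-132*d - 174) + t*(-147*d^2 - 446*d - 271) - 28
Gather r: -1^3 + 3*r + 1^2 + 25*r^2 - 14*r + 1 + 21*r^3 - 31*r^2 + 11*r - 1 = 21*r^3 - 6*r^2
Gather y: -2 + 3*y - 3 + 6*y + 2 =9*y - 3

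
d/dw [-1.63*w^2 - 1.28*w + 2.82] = -3.26*w - 1.28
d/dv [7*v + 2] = 7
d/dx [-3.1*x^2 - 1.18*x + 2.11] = -6.2*x - 1.18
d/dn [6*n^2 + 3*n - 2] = 12*n + 3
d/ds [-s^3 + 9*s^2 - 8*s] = -3*s^2 + 18*s - 8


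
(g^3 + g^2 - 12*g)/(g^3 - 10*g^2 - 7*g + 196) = g*(g - 3)/(g^2 - 14*g + 49)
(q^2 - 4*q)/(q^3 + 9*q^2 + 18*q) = (q - 4)/(q^2 + 9*q + 18)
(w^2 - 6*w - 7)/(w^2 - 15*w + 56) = (w + 1)/(w - 8)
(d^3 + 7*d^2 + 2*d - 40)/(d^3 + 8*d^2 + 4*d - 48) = (d + 5)/(d + 6)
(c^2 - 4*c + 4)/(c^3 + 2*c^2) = (c^2 - 4*c + 4)/(c^2*(c + 2))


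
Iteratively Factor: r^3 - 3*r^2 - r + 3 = (r + 1)*(r^2 - 4*r + 3) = (r - 1)*(r + 1)*(r - 3)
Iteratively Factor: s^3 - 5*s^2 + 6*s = (s)*(s^2 - 5*s + 6) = s*(s - 3)*(s - 2)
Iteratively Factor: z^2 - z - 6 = (z - 3)*(z + 2)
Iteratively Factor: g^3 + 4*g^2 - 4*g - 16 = (g + 4)*(g^2 - 4) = (g - 2)*(g + 4)*(g + 2)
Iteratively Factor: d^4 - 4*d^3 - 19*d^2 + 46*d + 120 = (d + 3)*(d^3 - 7*d^2 + 2*d + 40) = (d - 4)*(d + 3)*(d^2 - 3*d - 10) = (d - 5)*(d - 4)*(d + 3)*(d + 2)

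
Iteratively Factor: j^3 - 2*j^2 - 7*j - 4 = (j - 4)*(j^2 + 2*j + 1) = (j - 4)*(j + 1)*(j + 1)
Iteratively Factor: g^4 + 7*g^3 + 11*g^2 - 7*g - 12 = (g - 1)*(g^3 + 8*g^2 + 19*g + 12) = (g - 1)*(g + 4)*(g^2 + 4*g + 3) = (g - 1)*(g + 1)*(g + 4)*(g + 3)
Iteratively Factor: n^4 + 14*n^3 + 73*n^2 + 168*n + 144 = (n + 4)*(n^3 + 10*n^2 + 33*n + 36) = (n + 3)*(n + 4)*(n^2 + 7*n + 12) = (n + 3)*(n + 4)^2*(n + 3)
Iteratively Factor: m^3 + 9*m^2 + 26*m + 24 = (m + 4)*(m^2 + 5*m + 6) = (m + 2)*(m + 4)*(m + 3)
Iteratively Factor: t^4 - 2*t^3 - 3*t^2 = (t)*(t^3 - 2*t^2 - 3*t) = t^2*(t^2 - 2*t - 3) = t^2*(t - 3)*(t + 1)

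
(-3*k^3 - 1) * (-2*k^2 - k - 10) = 6*k^5 + 3*k^4 + 30*k^3 + 2*k^2 + k + 10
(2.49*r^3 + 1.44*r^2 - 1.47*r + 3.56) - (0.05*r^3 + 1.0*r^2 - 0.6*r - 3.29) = 2.44*r^3 + 0.44*r^2 - 0.87*r + 6.85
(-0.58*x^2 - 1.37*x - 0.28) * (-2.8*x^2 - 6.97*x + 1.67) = 1.624*x^4 + 7.8786*x^3 + 9.3643*x^2 - 0.3363*x - 0.4676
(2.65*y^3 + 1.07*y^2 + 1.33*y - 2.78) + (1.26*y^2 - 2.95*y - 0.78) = 2.65*y^3 + 2.33*y^2 - 1.62*y - 3.56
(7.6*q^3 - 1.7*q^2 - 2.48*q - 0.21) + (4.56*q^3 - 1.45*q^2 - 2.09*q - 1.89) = 12.16*q^3 - 3.15*q^2 - 4.57*q - 2.1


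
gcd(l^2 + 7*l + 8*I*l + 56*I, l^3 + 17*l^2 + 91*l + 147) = l + 7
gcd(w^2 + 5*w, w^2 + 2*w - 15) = w + 5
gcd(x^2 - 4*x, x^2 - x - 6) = 1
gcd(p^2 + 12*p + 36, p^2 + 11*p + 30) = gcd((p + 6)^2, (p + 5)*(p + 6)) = p + 6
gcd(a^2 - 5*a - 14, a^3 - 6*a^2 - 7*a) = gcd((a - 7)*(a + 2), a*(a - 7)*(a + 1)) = a - 7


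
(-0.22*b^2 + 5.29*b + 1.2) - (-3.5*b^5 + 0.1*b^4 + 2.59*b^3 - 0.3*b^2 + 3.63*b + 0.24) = 3.5*b^5 - 0.1*b^4 - 2.59*b^3 + 0.08*b^2 + 1.66*b + 0.96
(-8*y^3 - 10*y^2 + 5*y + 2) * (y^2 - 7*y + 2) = -8*y^5 + 46*y^4 + 59*y^3 - 53*y^2 - 4*y + 4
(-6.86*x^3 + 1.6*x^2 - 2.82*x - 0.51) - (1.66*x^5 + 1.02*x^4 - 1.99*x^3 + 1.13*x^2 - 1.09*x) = -1.66*x^5 - 1.02*x^4 - 4.87*x^3 + 0.47*x^2 - 1.73*x - 0.51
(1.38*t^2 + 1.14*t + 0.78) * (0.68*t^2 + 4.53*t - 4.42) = 0.9384*t^4 + 7.0266*t^3 - 0.404999999999999*t^2 - 1.5054*t - 3.4476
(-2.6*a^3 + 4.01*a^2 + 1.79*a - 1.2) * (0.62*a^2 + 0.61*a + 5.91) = -1.612*a^5 + 0.9002*a^4 - 11.8101*a^3 + 24.047*a^2 + 9.8469*a - 7.092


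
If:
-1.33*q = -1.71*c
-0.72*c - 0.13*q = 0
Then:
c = 0.00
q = 0.00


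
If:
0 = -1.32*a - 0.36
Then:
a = -0.27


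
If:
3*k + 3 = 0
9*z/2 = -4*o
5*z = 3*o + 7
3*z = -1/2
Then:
No Solution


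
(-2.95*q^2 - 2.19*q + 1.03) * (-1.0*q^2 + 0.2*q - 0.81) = 2.95*q^4 + 1.6*q^3 + 0.9215*q^2 + 1.9799*q - 0.8343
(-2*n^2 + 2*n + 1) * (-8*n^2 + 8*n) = 16*n^4 - 32*n^3 + 8*n^2 + 8*n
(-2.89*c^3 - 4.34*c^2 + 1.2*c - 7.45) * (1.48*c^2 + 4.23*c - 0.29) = -4.2772*c^5 - 18.6479*c^4 - 15.7441*c^3 - 4.6914*c^2 - 31.8615*c + 2.1605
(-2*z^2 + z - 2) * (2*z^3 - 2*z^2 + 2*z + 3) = -4*z^5 + 6*z^4 - 10*z^3 - z - 6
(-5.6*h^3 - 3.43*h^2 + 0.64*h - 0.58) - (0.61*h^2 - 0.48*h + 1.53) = -5.6*h^3 - 4.04*h^2 + 1.12*h - 2.11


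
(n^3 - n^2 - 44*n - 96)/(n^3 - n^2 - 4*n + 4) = (n^3 - n^2 - 44*n - 96)/(n^3 - n^2 - 4*n + 4)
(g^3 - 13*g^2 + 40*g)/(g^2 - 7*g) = (g^2 - 13*g + 40)/(g - 7)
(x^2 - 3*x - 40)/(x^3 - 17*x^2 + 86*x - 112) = (x + 5)/(x^2 - 9*x + 14)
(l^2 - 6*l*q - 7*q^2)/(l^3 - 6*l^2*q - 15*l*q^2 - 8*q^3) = (-l + 7*q)/(-l^2 + 7*l*q + 8*q^2)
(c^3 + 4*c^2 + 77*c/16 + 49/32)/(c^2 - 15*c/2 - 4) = (16*c^2 + 56*c + 49)/(16*(c - 8))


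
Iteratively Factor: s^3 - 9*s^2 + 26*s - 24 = (s - 4)*(s^2 - 5*s + 6) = (s - 4)*(s - 2)*(s - 3)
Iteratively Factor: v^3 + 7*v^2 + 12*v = (v)*(v^2 + 7*v + 12) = v*(v + 3)*(v + 4)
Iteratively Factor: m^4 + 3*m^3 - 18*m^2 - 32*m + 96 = (m - 2)*(m^3 + 5*m^2 - 8*m - 48) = (m - 2)*(m + 4)*(m^2 + m - 12) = (m - 3)*(m - 2)*(m + 4)*(m + 4)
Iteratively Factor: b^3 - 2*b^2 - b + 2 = (b - 1)*(b^2 - b - 2) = (b - 1)*(b + 1)*(b - 2)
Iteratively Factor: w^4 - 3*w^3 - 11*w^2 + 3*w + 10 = (w + 2)*(w^3 - 5*w^2 - w + 5) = (w - 5)*(w + 2)*(w^2 - 1) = (w - 5)*(w - 1)*(w + 2)*(w + 1)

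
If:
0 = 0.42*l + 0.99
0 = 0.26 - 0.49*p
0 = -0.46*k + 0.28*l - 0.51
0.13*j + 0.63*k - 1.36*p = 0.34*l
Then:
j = 11.71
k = -2.54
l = -2.36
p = 0.53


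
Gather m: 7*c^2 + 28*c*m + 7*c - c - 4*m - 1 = 7*c^2 + 6*c + m*(28*c - 4) - 1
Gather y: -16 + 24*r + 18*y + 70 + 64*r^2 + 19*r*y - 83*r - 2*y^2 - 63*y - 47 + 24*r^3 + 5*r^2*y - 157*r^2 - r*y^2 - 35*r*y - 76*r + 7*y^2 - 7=24*r^3 - 93*r^2 - 135*r + y^2*(5 - r) + y*(5*r^2 - 16*r - 45)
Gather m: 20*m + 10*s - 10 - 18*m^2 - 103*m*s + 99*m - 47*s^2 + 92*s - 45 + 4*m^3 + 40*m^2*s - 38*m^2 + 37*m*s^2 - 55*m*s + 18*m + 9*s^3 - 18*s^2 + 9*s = 4*m^3 + m^2*(40*s - 56) + m*(37*s^2 - 158*s + 137) + 9*s^3 - 65*s^2 + 111*s - 55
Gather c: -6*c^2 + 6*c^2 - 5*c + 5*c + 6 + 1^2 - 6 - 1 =0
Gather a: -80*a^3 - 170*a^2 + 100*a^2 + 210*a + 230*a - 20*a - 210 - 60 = -80*a^3 - 70*a^2 + 420*a - 270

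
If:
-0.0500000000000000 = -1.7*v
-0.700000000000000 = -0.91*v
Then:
No Solution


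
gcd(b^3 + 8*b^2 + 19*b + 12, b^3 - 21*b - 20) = b^2 + 5*b + 4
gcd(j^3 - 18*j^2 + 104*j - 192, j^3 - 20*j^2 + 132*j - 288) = j^2 - 14*j + 48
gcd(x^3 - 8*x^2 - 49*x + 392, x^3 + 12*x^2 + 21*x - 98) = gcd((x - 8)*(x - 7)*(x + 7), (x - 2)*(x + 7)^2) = x + 7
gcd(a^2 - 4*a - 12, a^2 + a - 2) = a + 2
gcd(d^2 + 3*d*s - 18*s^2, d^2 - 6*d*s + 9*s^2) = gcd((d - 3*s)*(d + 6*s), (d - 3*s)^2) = -d + 3*s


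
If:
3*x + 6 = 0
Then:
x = -2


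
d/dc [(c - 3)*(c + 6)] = 2*c + 3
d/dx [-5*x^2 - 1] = -10*x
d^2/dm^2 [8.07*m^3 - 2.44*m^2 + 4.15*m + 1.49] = 48.42*m - 4.88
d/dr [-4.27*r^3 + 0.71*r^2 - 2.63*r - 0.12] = -12.81*r^2 + 1.42*r - 2.63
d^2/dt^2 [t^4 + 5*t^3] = 6*t*(2*t + 5)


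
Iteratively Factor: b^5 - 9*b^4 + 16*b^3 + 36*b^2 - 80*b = (b)*(b^4 - 9*b^3 + 16*b^2 + 36*b - 80) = b*(b - 4)*(b^3 - 5*b^2 - 4*b + 20) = b*(b - 5)*(b - 4)*(b^2 - 4) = b*(b - 5)*(b - 4)*(b - 2)*(b + 2)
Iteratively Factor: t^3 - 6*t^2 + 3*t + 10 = (t - 2)*(t^2 - 4*t - 5) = (t - 2)*(t + 1)*(t - 5)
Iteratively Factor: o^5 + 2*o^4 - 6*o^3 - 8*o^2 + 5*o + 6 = (o + 1)*(o^4 + o^3 - 7*o^2 - o + 6) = (o + 1)*(o + 3)*(o^3 - 2*o^2 - o + 2) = (o + 1)^2*(o + 3)*(o^2 - 3*o + 2) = (o - 1)*(o + 1)^2*(o + 3)*(o - 2)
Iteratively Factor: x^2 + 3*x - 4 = (x - 1)*(x + 4)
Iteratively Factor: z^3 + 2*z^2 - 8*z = (z - 2)*(z^2 + 4*z) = (z - 2)*(z + 4)*(z)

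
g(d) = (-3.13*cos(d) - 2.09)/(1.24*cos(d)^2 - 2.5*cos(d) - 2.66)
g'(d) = (2.48*sin(d)*cos(d) - 2.5*sin(d))*(-3.13*cos(d) - 2.09)/(1.24*cos(d)^2 - 2.5*cos(d) - 2.66)^2 + 3.13*sin(d)/(1.24*cos(d)^2 - 2.5*cos(d) - 2.66) = (3.8812*sin(d)^2 - 5.1832*cos(d) - 6.982)*sin(d)/(-1.24*cos(d)^2 + 2.5*cos(d) + 2.66)^2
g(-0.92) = 1.07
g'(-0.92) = 0.44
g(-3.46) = 1.06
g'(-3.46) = -0.76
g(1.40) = 0.86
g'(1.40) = -0.43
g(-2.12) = 0.45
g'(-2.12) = 1.20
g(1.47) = 0.83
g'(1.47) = -0.43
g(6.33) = 1.33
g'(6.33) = -0.04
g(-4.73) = 0.79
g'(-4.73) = -0.44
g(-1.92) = 0.61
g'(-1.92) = 0.61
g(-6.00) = 1.30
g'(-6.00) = -0.21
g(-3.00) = 0.98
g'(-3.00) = 0.24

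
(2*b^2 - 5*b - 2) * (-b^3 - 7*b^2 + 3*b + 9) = -2*b^5 - 9*b^4 + 43*b^3 + 17*b^2 - 51*b - 18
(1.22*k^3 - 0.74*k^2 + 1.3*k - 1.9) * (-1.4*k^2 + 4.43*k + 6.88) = -1.708*k^5 + 6.4406*k^4 + 3.2954*k^3 + 3.3278*k^2 + 0.527000000000001*k - 13.072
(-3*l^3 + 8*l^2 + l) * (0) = 0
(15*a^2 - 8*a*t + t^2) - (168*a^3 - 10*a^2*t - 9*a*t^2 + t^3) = -168*a^3 + 10*a^2*t + 15*a^2 + 9*a*t^2 - 8*a*t - t^3 + t^2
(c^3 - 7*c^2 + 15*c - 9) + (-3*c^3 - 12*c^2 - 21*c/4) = -2*c^3 - 19*c^2 + 39*c/4 - 9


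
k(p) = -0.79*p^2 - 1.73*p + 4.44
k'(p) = -1.58*p - 1.73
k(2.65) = -5.69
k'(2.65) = -5.92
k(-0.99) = 5.38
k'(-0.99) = -0.17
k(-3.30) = 1.55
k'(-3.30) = 3.48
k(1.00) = 1.92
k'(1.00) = -3.31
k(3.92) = -14.48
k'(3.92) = -7.92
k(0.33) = 3.78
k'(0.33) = -2.25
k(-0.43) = 5.04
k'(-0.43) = -1.05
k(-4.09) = -1.70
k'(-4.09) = 4.73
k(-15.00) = -147.36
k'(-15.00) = 21.97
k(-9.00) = -43.98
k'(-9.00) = 12.49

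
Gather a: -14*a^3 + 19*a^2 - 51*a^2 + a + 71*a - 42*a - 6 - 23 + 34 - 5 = -14*a^3 - 32*a^2 + 30*a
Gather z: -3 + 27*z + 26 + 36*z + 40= 63*z + 63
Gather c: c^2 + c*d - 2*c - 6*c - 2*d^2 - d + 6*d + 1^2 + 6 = c^2 + c*(d - 8) - 2*d^2 + 5*d + 7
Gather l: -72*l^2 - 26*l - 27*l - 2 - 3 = -72*l^2 - 53*l - 5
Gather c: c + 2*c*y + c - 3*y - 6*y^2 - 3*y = c*(2*y + 2) - 6*y^2 - 6*y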